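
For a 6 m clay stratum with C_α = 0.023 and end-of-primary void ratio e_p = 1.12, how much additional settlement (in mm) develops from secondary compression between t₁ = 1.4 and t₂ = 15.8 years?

S_s ≈ 68.5 mm

Secondary compression: S_s = C_α·H/(1+e_p)·log₁₀(t₂/t₁)
S_s = 0.023×6/(1+1.12)×log₁₀(15.8/1.4)
    = 0.06509 × 1.053 = 0.06851 m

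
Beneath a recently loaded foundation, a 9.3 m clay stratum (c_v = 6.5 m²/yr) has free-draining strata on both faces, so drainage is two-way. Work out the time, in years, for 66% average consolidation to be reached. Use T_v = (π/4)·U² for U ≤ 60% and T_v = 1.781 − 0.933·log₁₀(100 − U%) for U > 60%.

Drainage path length: H_d = H/2 = 4.65 m (double drainage).
U > 60%: T_v = 1.781 − 0.933·log₁₀(100 − 66) = 0.35213.
t = T_v·H_d²/c_v = 0.35213×4.65²/6.5 = 1.171 years.

t ≈ 1.17 years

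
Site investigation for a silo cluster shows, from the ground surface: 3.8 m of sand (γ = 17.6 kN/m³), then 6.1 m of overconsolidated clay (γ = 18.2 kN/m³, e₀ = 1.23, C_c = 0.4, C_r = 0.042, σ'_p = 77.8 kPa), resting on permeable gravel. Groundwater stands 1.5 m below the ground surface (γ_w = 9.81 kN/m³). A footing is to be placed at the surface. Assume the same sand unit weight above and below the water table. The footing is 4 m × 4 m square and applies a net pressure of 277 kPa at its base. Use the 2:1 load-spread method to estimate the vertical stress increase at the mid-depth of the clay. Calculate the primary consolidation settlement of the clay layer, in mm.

S_c ≈ 159 mm

Mid-depth of clay below the ground surface: z = 3.8 + 6.1/2 = 6.85 m.
Total vertical stress at mid-clay: σ_v = 17.6×3.8 + 18.2×3.05 = 122.39 kPa.
Pore pressure: u = 9.81×(6.85 − 1.5) = 52.483 kPa.
Initial effective stress: σ'_0 = σ_v − u = 122.39 − 52.483 = 69.907 kPa.
Stress increase at mid-clay by the 2:1 spreading method:
Δσ = qBL/((B+z)(L+z)) = 277×4×4/((4+6.85)(4+6.85)) = 37.648 kPa
Final effective stress: σ'_f = 69.907 + 37.648 = 107.56 kPa.
σ'_f = 107.56 > σ'_p = 77.8 kPa, so the stress path crosses the preconsolidation pressure — recompression up to σ'_p, then virgin compression beyond:
S_c = H/(1+e₀)·[C_r·log₁₀(σ'_p/σ'_0) + C_c·log₁₀(σ'_f/σ'_p)]
    = 6.1/2.23 × [0.042×log₁₀(77.8/69.907) + 0.4×log₁₀(107.56/77.8)]
    = 2.7354 × [0.0019513 + 0.056268] = 0.1593 m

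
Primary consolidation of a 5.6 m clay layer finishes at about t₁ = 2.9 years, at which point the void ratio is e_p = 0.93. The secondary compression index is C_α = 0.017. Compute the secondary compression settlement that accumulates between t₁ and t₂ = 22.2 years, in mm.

S_s ≈ 43.6 mm

Secondary compression: S_s = C_α·H/(1+e_p)·log₁₀(t₂/t₁)
S_s = 0.017×5.6/(1+0.93)×log₁₀(22.2/2.9)
    = 0.04933 × 0.884 = 0.0436 m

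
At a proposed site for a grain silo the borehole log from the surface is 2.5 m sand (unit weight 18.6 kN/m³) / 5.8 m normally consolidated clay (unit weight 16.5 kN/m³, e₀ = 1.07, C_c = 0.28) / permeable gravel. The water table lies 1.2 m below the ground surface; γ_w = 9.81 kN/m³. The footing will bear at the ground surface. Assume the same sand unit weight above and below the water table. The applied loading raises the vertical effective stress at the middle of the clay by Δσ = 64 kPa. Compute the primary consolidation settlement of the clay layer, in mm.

S_c ≈ 269 mm

Mid-depth of clay below the ground surface: z = 2.5 + 5.8/2 = 5.4 m.
Total vertical stress at mid-clay: σ_v = 18.6×2.5 + 16.5×2.9 = 94.35 kPa.
Pore pressure: u = 9.81×(5.4 − 1.2) = 41.202 kPa.
Initial effective stress: σ'_0 = σ_v − u = 94.35 − 41.202 = 53.148 kPa.
Final effective stress: σ'_f = σ'_0 + Δσ = 53.148 + 64 = 117.15 kPa.
Normally consolidated clay, so the full stress increment lies on the virgin compression line:
S_c = C_c·H/(1+e₀)·log₁₀(σ'_f/σ'_0) = 0.28×5.8/(1+1.07)×log₁₀(117.15/53.148)
    = 0.78454 × 0.34326 = 0.2693 m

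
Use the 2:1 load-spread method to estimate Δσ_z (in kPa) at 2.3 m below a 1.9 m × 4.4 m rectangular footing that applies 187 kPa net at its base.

Δσ_z ≈ 55.6 kPa

By the 2:1 method the load spreads at 1 horizontal : 2 vertical, so at depth z the loaded area has grown by z in each plan dimension:
Δσ = qBL/((B+z)(L+z)) = 187×1.9×4.4/((1.9+2.3)(4.4+2.3)) = 55.555 kPa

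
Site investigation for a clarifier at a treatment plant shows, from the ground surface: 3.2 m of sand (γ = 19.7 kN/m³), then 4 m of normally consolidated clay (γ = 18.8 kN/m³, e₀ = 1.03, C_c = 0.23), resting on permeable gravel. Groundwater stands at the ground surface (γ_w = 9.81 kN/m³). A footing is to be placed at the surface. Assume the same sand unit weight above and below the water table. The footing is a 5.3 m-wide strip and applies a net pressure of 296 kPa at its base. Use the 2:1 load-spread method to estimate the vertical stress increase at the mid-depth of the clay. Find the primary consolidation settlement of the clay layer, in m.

S_c ≈ 0.273 m

Mid-depth of clay below the ground surface: z = 3.2 + 4/2 = 5.2 m.
Total vertical stress at mid-clay: σ_v = 19.7×3.2 + 18.8×2 = 100.64 kPa.
Pore pressure: u = 9.81×(5.2 − 0) = 51.012 kPa.
Initial effective stress: σ'_0 = σ_v − u = 100.64 − 51.012 = 49.628 kPa.
Stress increase at mid-clay by the 2:1 spreading method:
Δσ = qB/(B+z) = 296×5.3/(5.3+5.2) = 149.41 kPa
Final effective stress: σ'_f = σ'_0 + Δσ = 49.628 + 149.41 = 199.04 kPa.
Normally consolidated clay, so the full stress increment lies on the virgin compression line:
S_c = C_c·H/(1+e₀)·log₁₀(σ'_f/σ'_0) = 0.23×4/(1+1.03)×log₁₀(199.04/49.628)
    = 0.4532 × 0.60321 = 0.2734 m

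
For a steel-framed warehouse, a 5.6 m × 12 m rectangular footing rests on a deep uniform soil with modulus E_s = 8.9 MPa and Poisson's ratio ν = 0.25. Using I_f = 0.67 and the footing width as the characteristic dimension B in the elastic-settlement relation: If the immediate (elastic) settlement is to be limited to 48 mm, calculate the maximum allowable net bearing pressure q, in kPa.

q ≈ 121 kPa

E_s = 8.9 MPa = 8900 kPa.
S_e = q·B·(1−ν²)/E_s · I_f  ⇒  q = S_e·E_s / (B·(1−ν²)·I_f).
q = 0.048 × 8900 / (5.6 × 0.9375 × 0.67) = 121.4 kPa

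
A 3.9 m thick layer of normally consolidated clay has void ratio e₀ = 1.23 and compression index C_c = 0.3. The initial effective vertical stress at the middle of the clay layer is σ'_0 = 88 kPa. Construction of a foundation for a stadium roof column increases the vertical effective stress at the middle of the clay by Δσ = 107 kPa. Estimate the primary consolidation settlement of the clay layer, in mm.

Final effective stress: σ'_f = σ'_0 + Δσ = 88 + 107 = 195 kPa.
Normally consolidated clay, so the full stress increment lies on the virgin compression line:
S_c = C_c·H/(1+e₀)·log₁₀(σ'_f/σ'_0) = 0.3×3.9/(1+1.23)×log₁₀(195/88)
    = 0.52466 × 0.34555 = 0.1813 m

S_c ≈ 181 mm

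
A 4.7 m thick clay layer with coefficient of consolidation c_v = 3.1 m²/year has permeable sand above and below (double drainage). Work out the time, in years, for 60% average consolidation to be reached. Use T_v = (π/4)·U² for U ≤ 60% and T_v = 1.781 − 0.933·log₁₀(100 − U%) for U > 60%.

Drainage path length: H_d = H/2 = 2.35 m (double drainage).
U ≤ 60%: T_v = (π/4)·U² = (π/4)×0.6² = 0.28274.
t = T_v·H_d²/c_v = 0.28274×2.35²/3.1 = 0.5037 years.

t ≈ 0.504 years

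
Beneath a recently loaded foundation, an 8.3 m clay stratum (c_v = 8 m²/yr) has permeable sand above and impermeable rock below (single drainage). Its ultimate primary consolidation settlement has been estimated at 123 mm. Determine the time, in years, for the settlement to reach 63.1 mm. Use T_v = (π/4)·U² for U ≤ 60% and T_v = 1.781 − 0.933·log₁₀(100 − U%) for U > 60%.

t ≈ 1.78 years

Drainage path length: H_d = H = 8.3 m (single drainage).
U = S(t)/S_ult = 63.1/123 = 0.513.
U ≤ 60%: T_v = (π/4)·U² = (π/4)×0.51301² = 0.2067.
t = T_v·H_d²/c_v = 0.2067×8.3²/8 = 1.78 years.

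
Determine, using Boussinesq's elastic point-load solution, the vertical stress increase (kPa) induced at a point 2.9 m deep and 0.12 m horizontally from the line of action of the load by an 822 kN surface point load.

Δσ_z ≈ 46.5 kPa

Boussinesq vertical stress below a point load on an elastic half-space:
Δσ_z = 3P/(2πz²) · [1 + (r/z)²]^(−5/2)
r/z = 0.12/2.9 = 0.041379; [1+(r/z)²]^(−5/2) = 0.99573.
Δσ_z = 3×822/(2π×2.9²) × 0.99573 = 46.668 × 0.99573 = 46.47 kPa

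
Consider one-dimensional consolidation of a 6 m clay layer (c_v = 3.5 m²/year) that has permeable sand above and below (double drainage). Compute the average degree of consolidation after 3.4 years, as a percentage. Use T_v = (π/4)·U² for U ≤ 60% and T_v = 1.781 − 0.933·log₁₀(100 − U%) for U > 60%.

Drainage path length: H_d = H/2 = 3 m (double drainage).
T_v = c_v·t/H_d² = 3.5×3.4/3² = 1.3222.
T_v = 1.3222 corresponds to the U > 60% branch:
U = 1 − 10^((1.781 − T_v)/0.933)/100 = 0.969

U ≈ 96.9 %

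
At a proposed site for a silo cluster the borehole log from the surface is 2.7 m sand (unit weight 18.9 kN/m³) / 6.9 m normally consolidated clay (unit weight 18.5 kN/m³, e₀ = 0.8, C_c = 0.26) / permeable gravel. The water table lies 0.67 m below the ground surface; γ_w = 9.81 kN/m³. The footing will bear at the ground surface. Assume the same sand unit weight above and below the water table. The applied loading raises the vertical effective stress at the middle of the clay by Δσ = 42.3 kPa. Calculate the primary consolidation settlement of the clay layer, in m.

S_c ≈ 0.228 m

Mid-depth of clay below the ground surface: z = 2.7 + 6.9/2 = 6.15 m.
Total vertical stress at mid-clay: σ_v = 18.9×2.7 + 18.5×3.45 = 114.86 kPa.
Pore pressure: u = 9.81×(6.15 − 0.67) = 53.759 kPa.
Initial effective stress: σ'_0 = σ_v − u = 114.86 − 53.759 = 61.101 kPa.
Final effective stress: σ'_f = σ'_0 + Δσ = 61.101 + 42.3 = 103.4 kPa.
Normally consolidated clay, so the full stress increment lies on the virgin compression line:
S_c = C_c·H/(1+e₀)·log₁₀(σ'_f/σ'_0) = 0.26×6.9/(1+0.8)×log₁₀(103.4/61.101)
    = 0.99667 × 0.22847 = 0.2277 m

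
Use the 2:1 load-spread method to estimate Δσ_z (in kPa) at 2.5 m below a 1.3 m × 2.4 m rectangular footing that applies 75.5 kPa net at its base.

By the 2:1 method the load spreads at 1 horizontal : 2 vertical, so at depth z the loaded area has grown by z in each plan dimension:
Δσ = qBL/((B+z)(L+z)) = 75.5×1.3×2.4/((1.3+2.5)(2.4+2.5)) = 12.651 kPa

Δσ_z ≈ 12.7 kPa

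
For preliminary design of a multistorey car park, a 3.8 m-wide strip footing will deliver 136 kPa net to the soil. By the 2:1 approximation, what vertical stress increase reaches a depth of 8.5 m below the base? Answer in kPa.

Δσ_z ≈ 42 kPa

By the 2:1 method the load spreads at 1 horizontal : 2 vertical, so at depth z the loaded area has grown by z in each plan dimension:
Δσ = qB/(B+z) = 136×3.8/(3.8+8.5) = 42.016 kPa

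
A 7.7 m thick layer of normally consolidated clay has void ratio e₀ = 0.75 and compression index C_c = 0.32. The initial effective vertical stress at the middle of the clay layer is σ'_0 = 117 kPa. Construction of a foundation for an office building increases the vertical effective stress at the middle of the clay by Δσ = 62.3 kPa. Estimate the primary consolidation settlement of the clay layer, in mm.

Final effective stress: σ'_f = σ'_0 + Δσ = 117 + 62.3 = 179.3 kPa.
Normally consolidated clay, so the full stress increment lies on the virgin compression line:
S_c = C_c·H/(1+e₀)·log₁₀(σ'_f/σ'_0) = 0.32×7.7/(1+0.75)×log₁₀(179.3/117)
    = 1.408 × 0.18539 = 0.261 m

S_c ≈ 261 mm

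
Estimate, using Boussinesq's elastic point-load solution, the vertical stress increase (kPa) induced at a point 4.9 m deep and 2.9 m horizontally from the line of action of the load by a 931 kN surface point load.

Boussinesq vertical stress below a point load on an elastic half-space:
Δσ_z = 3P/(2πz²) · [1 + (r/z)²]^(−5/2)
r/z = 2.9/4.9 = 0.59184; [1+(r/z)²]^(−5/2) = 0.47201.
Δσ_z = 3×931/(2π×4.9²) × 0.47201 = 18.514 × 0.47201 = 8.739 kPa

Δσ_z ≈ 8.74 kPa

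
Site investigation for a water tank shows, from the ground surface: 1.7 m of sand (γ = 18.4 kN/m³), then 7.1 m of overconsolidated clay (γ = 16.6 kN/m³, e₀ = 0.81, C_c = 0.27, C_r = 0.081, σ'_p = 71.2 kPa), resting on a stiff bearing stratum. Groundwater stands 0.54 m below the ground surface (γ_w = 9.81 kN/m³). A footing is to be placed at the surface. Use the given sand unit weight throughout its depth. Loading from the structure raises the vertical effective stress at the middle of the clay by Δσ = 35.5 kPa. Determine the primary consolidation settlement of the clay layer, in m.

S_c ≈ 0.117 m

Mid-depth of clay below the ground surface: z = 1.7 + 7.1/2 = 5.25 m.
Total vertical stress at mid-clay: σ_v = 18.4×1.7 + 16.6×3.55 = 90.21 kPa.
Pore pressure: u = 9.81×(5.25 − 0.54) = 46.205 kPa.
Initial effective stress: σ'_0 = σ_v − u = 90.21 − 46.205 = 44.005 kPa.
Final effective stress: σ'_f = 44.005 + 35.5 = 79.505 kPa.
σ'_f = 79.505 > σ'_p = 71.2 kPa, so the stress path crosses the preconsolidation pressure — recompression up to σ'_p, then virgin compression beyond:
S_c = H/(1+e₀)·[C_r·log₁₀(σ'_p/σ'_0) + C_c·log₁₀(σ'_f/σ'_p)]
    = 7.1/1.81 × [0.081×log₁₀(71.2/44.005) + 0.27×log₁₀(79.505/71.2)]
    = 3.9227 × [0.016927 + 0.012937] = 0.1171 m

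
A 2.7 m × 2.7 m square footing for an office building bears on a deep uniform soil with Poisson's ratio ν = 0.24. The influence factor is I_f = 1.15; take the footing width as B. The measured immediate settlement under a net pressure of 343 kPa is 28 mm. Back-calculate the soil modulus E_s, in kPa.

E_s ≈ 35800 kPa

S_e = q·B·(1−ν²)/E_s · I_f  ⇒  E_s = q·B·(1−ν²)·I_f / S_e.
E_s = 343 × 2.7 × 0.9424 × 1.15 / 0.028 = 35850 kPa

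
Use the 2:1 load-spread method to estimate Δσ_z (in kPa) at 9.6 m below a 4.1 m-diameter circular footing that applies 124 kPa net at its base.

Δσ_z ≈ 11.1 kPa

By the 2:1 method the load spreads at 1 horizontal : 2 vertical, so at depth z the loaded area has grown by z in each plan dimension:
Δσ ≈ qD²/(D+z)² = 124×4.1²/(4.1+9.6)² = 11.106 kPa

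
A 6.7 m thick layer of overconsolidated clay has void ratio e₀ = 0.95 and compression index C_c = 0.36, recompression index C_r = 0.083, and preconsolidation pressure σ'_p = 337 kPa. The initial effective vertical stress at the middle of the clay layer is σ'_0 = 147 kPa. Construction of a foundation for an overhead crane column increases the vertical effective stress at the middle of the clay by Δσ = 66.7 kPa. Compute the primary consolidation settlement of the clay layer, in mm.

S_c ≈ 46.3 mm

Final effective stress: σ'_f = 147 + 66.7 = 213.7 kPa.
σ'_f = 213.7 ≤ σ'_p = 337 kPa, so the clay remains overconsolidated and only the recompression index applies:
S_c = C_r·H/(1+e₀)·log₁₀(σ'_f/σ'_0) = 0.083×6.7/1.95×log₁₀(213.7/147)
    = 0.28518 × 0.16249 = 0.04634 m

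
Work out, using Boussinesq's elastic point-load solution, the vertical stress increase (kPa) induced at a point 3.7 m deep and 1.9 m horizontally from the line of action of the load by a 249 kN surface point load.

Boussinesq vertical stress below a point load on an elastic half-space:
Δσ_z = 3P/(2πz²) · [1 + (r/z)²]^(−5/2)
r/z = 1.9/3.7 = 0.51351; [1+(r/z)²]^(−5/2) = 0.55705.
Δσ_z = 3×249/(2π×3.7²) × 0.55705 = 8.6843 × 0.55705 = 4.838 kPa

Δσ_z ≈ 4.84 kPa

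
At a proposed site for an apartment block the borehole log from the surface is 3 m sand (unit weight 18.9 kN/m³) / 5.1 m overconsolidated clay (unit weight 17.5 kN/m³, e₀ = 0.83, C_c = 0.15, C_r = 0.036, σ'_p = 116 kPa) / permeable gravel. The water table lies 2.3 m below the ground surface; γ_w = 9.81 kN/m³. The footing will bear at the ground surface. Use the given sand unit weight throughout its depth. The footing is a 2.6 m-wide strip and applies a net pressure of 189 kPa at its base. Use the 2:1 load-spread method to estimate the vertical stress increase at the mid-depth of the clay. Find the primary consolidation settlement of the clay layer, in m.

S_c ≈ 0.0427 m

Mid-depth of clay below the ground surface: z = 3 + 5.1/2 = 5.55 m.
Total vertical stress at mid-clay: σ_v = 18.9×3 + 17.5×2.55 = 101.32 kPa.
Pore pressure: u = 9.81×(5.55 − 2.3) = 31.883 kPa.
Initial effective stress: σ'_0 = σ_v − u = 101.32 − 31.883 = 69.437 kPa.
Stress increase at mid-clay by the 2:1 spreading method:
Δσ = qB/(B+z) = 189×2.6/(2.6+5.55) = 60.294 kPa
Final effective stress: σ'_f = 69.437 + 60.294 = 129.73 kPa.
σ'_f = 129.73 > σ'_p = 116 kPa, so the stress path crosses the preconsolidation pressure — recompression up to σ'_p, then virgin compression beyond:
S_c = H/(1+e₀)·[C_r·log₁₀(σ'_p/σ'_0) + C_c·log₁₀(σ'_f/σ'_p)]
    = 5.1/1.83 × [0.036×log₁₀(116/69.437) + 0.15×log₁₀(129.73/116)]
    = 2.7869 × [0.0080232 + 0.0072874] = 0.04267 m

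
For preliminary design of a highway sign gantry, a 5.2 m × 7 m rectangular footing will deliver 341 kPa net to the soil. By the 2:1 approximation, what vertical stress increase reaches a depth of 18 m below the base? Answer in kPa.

By the 2:1 method the load spreads at 1 horizontal : 2 vertical, so at depth z the loaded area has grown by z in each plan dimension:
Δσ = qBL/((B+z)(L+z)) = 341×5.2×7/((5.2+18)(7+18)) = 21.401 kPa

Δσ_z ≈ 21.4 kPa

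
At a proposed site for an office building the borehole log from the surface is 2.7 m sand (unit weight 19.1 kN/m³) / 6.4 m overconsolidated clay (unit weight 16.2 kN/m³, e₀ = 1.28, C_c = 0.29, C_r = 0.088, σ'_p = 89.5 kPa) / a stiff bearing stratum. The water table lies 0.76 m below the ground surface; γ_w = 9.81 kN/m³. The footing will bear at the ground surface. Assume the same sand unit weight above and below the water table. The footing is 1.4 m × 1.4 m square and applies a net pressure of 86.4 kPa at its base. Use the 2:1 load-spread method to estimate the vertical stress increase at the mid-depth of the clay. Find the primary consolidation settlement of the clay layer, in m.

Mid-depth of clay below the ground surface: z = 2.7 + 6.4/2 = 5.9 m.
Total vertical stress at mid-clay: σ_v = 19.1×2.7 + 16.2×3.2 = 103.41 kPa.
Pore pressure: u = 9.81×(5.9 − 0.76) = 50.423 kPa.
Initial effective stress: σ'_0 = σ_v − u = 103.41 − 50.423 = 52.987 kPa.
Stress increase at mid-clay by the 2:1 spreading method:
Δσ = qBL/((B+z)(L+z)) = 86.4×1.4×1.4/((1.4+5.9)(1.4+5.9)) = 3.1778 kPa
Final effective stress: σ'_f = 52.987 + 3.1778 = 56.165 kPa.
σ'_f = 56.165 ≤ σ'_p = 89.5 kPa, so the clay remains overconsolidated and only the recompression index applies:
S_c = C_r·H/(1+e₀)·log₁₀(σ'_f/σ'_0) = 0.088×6.4/2.28×log₁₀(56.165/52.987)
    = 0.24702 × 0.025296 = 0.006249 m

S_c ≈ 0.00625 m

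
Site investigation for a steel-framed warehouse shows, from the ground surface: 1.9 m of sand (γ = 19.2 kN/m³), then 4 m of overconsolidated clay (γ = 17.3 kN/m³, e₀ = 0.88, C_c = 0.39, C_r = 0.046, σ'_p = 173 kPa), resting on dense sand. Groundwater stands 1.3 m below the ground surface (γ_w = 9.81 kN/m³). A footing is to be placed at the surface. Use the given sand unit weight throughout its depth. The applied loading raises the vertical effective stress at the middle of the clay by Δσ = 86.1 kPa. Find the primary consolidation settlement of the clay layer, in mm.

S_c ≈ 45.1 mm

Mid-depth of clay below the ground surface: z = 1.9 + 4/2 = 3.9 m.
Total vertical stress at mid-clay: σ_v = 19.2×1.9 + 17.3×2 = 71.08 kPa.
Pore pressure: u = 9.81×(3.9 − 1.3) = 25.506 kPa.
Initial effective stress: σ'_0 = σ_v − u = 71.08 − 25.506 = 45.574 kPa.
Final effective stress: σ'_f = 45.574 + 86.1 = 131.67 kPa.
σ'_f = 131.67 ≤ σ'_p = 173 kPa, so the clay remains overconsolidated and only the recompression index applies:
S_c = C_r·H/(1+e₀)·log₁₀(σ'_f/σ'_0) = 0.046×4/1.88×log₁₀(131.67/45.574)
    = 0.097874 × 0.46077 = 0.0451 m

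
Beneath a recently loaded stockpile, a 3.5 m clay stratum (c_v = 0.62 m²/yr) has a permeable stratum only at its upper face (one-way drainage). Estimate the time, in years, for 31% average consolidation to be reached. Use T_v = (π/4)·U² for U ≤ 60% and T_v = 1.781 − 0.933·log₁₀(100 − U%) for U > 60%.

t ≈ 1.49 years

Drainage path length: H_d = H = 3.5 m (single drainage).
U ≤ 60%: T_v = (π/4)·U² = (π/4)×0.31² = 0.075477.
t = T_v·H_d²/c_v = 0.075477×3.5²/0.62 = 1.491 years.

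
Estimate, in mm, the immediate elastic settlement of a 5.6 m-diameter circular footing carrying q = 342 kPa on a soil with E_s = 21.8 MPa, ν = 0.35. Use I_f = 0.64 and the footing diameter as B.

S_e ≈ 49.3 mm

Immediate (elastic) settlement: S_e = q·B·(1−ν²)/E_s · I_f.
E_s = 21.8 MPa = 21800 kPa.
S_e = 342 × 5.6 × (1 − 0.35²) / 21800 × 0.64
    = 342 × 5.6 × 0.8775 / 21800 × 0.64
    = 0.04934 m = 49.34 mm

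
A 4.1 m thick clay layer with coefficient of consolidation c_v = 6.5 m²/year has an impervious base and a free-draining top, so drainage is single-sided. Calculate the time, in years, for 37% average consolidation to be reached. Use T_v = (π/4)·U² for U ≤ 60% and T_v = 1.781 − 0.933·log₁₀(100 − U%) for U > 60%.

Drainage path length: H_d = H = 4.1 m (single drainage).
U ≤ 60%: T_v = (π/4)·U² = (π/4)×0.37² = 0.10752.
t = T_v·H_d²/c_v = 0.10752×4.1²/6.5 = 0.2781 years.

t ≈ 0.278 years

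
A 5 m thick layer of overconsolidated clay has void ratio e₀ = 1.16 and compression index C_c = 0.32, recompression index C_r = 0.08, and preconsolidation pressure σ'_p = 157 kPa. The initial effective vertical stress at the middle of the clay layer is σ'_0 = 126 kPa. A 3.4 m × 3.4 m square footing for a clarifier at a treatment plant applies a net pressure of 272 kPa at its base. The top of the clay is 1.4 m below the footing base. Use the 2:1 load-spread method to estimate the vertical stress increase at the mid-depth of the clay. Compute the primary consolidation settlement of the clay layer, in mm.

S_c ≈ 70.5 mm

Mid-depth of clay below the footing base: z = 1.4 + 5/2 = 3.9 m.
Stress increase at mid-clay by the 2:1 spreading method:
Δσ = qBL/((B+z)(L+z)) = 272×3.4×3.4/((3.4+3.9)(3.4+3.9)) = 59.004 kPa
Final effective stress: σ'_f = 126 + 59.004 = 185 kPa.
σ'_f = 185 > σ'_p = 157 kPa, so the stress path crosses the preconsolidation pressure — recompression up to σ'_p, then virgin compression beyond:
S_c = H/(1+e₀)·[C_r·log₁₀(σ'_p/σ'_0) + C_c·log₁₀(σ'_f/σ'_p)]
    = 5/2.16 × [0.08×log₁₀(157/126) + 0.32×log₁₀(185/157)]
    = 2.3148 × [0.0076423 + 0.022807] = 0.07048 m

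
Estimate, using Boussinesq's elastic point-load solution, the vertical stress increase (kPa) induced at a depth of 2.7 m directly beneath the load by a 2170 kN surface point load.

Boussinesq vertical stress below a point load on an elastic half-space:
Δσ_z = 3P/(2πz²) · [1 + (r/z)²]^(−5/2)
r/z = 0/2.7 = 0; [1+(r/z)²]^(−5/2) = 1.
Δσ_z = 3×2170/(2π×2.7²) × 1 = 142.13 × 1 = 142.1 kPa

Δσ_z ≈ 142 kPa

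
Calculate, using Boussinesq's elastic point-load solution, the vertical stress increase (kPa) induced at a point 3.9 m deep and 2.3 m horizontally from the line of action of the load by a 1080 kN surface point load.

Boussinesq vertical stress below a point load on an elastic half-space:
Δσ_z = 3P/(2πz²) · [1 + (r/z)²]^(−5/2)
r/z = 2.3/3.9 = 0.58974; [1+(r/z)²]^(−5/2) = 0.47417.
Δσ_z = 3×1080/(2π×3.9²) × 0.47417 = 33.903 × 0.47417 = 16.08 kPa

Δσ_z ≈ 16.1 kPa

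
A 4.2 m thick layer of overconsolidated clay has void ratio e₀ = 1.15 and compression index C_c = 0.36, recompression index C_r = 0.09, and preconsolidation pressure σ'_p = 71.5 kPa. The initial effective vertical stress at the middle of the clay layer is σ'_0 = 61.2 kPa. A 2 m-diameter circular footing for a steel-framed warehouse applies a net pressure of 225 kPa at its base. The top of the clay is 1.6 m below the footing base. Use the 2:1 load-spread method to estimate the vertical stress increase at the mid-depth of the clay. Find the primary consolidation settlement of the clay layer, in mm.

S_c ≈ 78.4 mm

Mid-depth of clay below the footing base: z = 1.6 + 4.2/2 = 3.7 m.
Stress increase at mid-clay by the 2:1 spreading method:
Δσ ≈ qD²/(D+z)² = 225×2²/(2+3.7)² = 27.701 kPa
Final effective stress: σ'_f = 61.2 + 27.701 = 88.901 kPa.
σ'_f = 88.901 > σ'_p = 71.5 kPa, so the stress path crosses the preconsolidation pressure — recompression up to σ'_p, then virgin compression beyond:
S_c = H/(1+e₀)·[C_r·log₁₀(σ'_p/σ'_0) + C_c·log₁₀(σ'_f/σ'_p)]
    = 4.2/2.15 × [0.09×log₁₀(71.5/61.2) + 0.36×log₁₀(88.901/71.5)]
    = 1.9535 × [0.0060799 + 0.034056] = 0.07841 m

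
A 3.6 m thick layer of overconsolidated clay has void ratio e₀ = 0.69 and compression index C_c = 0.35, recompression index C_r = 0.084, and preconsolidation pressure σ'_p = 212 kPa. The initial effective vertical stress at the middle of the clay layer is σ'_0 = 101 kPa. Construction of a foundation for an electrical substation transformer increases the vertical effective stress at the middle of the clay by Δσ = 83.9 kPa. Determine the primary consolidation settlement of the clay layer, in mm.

S_c ≈ 47 mm

Final effective stress: σ'_f = 101 + 83.9 = 184.9 kPa.
σ'_f = 184.9 ≤ σ'_p = 212 kPa, so the clay remains overconsolidated and only the recompression index applies:
S_c = C_r·H/(1+e₀)·log₁₀(σ'_f/σ'_0) = 0.084×3.6/1.69×log₁₀(184.9/101)
    = 0.17894 × 0.26262 = 0.04699 m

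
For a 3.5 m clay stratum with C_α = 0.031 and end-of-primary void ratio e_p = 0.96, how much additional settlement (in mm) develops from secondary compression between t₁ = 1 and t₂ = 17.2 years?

Secondary compression: S_s = C_α·H/(1+e_p)·log₁₀(t₂/t₁)
S_s = 0.031×3.5/(1+0.96)×log₁₀(17.2/1)
    = 0.05536 × 1.236 = 0.0684 m

S_s ≈ 68.4 mm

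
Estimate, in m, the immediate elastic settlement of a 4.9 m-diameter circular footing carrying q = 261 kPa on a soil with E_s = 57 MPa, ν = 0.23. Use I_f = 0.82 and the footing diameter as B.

Immediate (elastic) settlement: S_e = q·B·(1−ν²)/E_s · I_f.
E_s = 57 MPa = 57000 kPa.
S_e = 261 × 4.9 × (1 − 0.23²) / 57000 × 0.82
    = 261 × 4.9 × 0.9471 / 57000 × 0.82
    = 0.01742 m

S_e ≈ 0.0174 m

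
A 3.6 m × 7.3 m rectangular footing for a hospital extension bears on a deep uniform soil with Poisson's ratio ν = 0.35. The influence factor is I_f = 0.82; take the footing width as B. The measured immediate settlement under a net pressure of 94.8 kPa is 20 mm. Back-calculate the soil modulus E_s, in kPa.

S_e = q·B·(1−ν²)/E_s · I_f  ⇒  E_s = q·B·(1−ν²)·I_f / S_e.
E_s = 94.8 × 3.6 × 0.8775 × 0.82 / 0.02 = 12280 kPa

E_s ≈ 12300 kPa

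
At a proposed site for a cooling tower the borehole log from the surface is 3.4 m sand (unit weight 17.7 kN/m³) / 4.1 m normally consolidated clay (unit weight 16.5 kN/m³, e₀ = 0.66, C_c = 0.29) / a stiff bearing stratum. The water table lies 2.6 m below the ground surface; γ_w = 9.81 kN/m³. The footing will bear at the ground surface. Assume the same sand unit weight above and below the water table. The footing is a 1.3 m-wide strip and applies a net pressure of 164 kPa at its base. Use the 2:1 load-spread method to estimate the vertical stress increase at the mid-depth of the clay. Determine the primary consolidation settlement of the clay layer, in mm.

S_c ≈ 122 mm

Mid-depth of clay below the ground surface: z = 3.4 + 4.1/2 = 5.45 m.
Total vertical stress at mid-clay: σ_v = 17.7×3.4 + 16.5×2.05 = 94.005 kPa.
Pore pressure: u = 9.81×(5.45 − 2.6) = 27.959 kPa.
Initial effective stress: σ'_0 = σ_v − u = 94.005 − 27.959 = 66.046 kPa.
Stress increase at mid-clay by the 2:1 spreading method:
Δσ = qB/(B+z) = 164×1.3/(1.3+5.45) = 31.585 kPa
Final effective stress: σ'_f = σ'_0 + Δσ = 66.046 + 31.585 = 97.631 kPa.
Normally consolidated clay, so the full stress increment lies on the virgin compression line:
S_c = C_c·H/(1+e₀)·log₁₀(σ'_f/σ'_0) = 0.29×4.1/(1+0.66)×log₁₀(97.631/66.046)
    = 0.71627 × 0.16974 = 0.1216 m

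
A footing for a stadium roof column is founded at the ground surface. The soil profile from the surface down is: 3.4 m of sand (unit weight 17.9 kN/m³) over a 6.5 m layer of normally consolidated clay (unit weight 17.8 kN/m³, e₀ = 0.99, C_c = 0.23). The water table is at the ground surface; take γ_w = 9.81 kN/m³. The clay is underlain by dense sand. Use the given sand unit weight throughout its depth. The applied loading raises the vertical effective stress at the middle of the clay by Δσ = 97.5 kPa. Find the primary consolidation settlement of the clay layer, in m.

S_c ≈ 0.339 m

Mid-depth of clay below the ground surface: z = 3.4 + 6.5/2 = 6.65 m.
Total vertical stress at mid-clay: σ_v = 17.9×3.4 + 17.8×3.25 = 118.71 kPa.
Pore pressure: u = 9.81×(6.65 − 0) = 65.237 kPa.
Initial effective stress: σ'_0 = σ_v − u = 118.71 − 65.237 = 53.473 kPa.
Final effective stress: σ'_f = σ'_0 + Δσ = 53.473 + 97.5 = 150.97 kPa.
Normally consolidated clay, so the full stress increment lies on the virgin compression line:
S_c = C_c·H/(1+e₀)·log₁₀(σ'_f/σ'_0) = 0.23×6.5/(1+0.99)×log₁₀(150.97/53.473)
    = 0.75126 × 0.45076 = 0.3386 m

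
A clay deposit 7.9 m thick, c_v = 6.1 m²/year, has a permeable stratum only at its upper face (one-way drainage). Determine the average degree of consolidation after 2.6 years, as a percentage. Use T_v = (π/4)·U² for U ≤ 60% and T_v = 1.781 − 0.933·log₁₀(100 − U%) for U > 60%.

Drainage path length: H_d = H = 7.9 m (single drainage).
T_v = c_v·t/H_d² = 6.1×2.6/7.9² = 0.25413.
T_v = 0.25413 corresponds to the U ≤ 60% branch:
U = √(4T_v/π) = 0.5688

U ≈ 56.9 %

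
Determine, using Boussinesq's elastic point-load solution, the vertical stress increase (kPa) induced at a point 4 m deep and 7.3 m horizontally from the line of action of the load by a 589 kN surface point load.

Δσ_z ≈ 0.45 kPa

Boussinesq vertical stress below a point load on an elastic half-space:
Δσ_z = 3P/(2πz²) · [1 + (r/z)²]^(−5/2)
r/z = 7.3/4 = 1.825; [1+(r/z)²]^(−5/2) = 0.025623.
Δσ_z = 3×589/(2π×4²) × 0.025623 = 17.577 × 0.025623 = 0.4504 kPa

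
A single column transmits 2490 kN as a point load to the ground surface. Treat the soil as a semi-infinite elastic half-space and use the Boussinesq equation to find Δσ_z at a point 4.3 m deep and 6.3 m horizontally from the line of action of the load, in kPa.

Δσ_z ≈ 3.66 kPa

Boussinesq vertical stress below a point load on an elastic half-space:
Δσ_z = 3P/(2πz²) · [1 + (r/z)²]^(−5/2)
r/z = 6.3/4.3 = 1.4651; [1+(r/z)²]^(−5/2) = 0.056939.
Δσ_z = 3×2490/(2π×4.3²) × 0.056939 = 64.299 × 0.056939 = 3.661 kPa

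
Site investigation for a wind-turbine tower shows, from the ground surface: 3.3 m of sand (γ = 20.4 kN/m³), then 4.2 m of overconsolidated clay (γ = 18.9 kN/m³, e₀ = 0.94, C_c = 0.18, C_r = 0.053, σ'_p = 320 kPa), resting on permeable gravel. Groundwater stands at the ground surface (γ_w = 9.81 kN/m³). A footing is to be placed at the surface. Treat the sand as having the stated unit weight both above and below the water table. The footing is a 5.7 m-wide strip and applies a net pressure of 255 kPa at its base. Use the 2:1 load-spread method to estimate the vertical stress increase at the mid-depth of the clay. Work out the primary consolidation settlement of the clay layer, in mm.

S_c ≈ 61.3 mm

Mid-depth of clay below the ground surface: z = 3.3 + 4.2/2 = 5.4 m.
Total vertical stress at mid-clay: σ_v = 20.4×3.3 + 18.9×2.1 = 107.01 kPa.
Pore pressure: u = 9.81×(5.4 − 0) = 52.974 kPa.
Initial effective stress: σ'_0 = σ_v − u = 107.01 − 52.974 = 54.036 kPa.
Stress increase at mid-clay by the 2:1 spreading method:
Δσ = qB/(B+z) = 255×5.7/(5.7+5.4) = 130.95 kPa
Final effective stress: σ'_f = 54.036 + 130.95 = 184.99 kPa.
σ'_f = 184.99 ≤ σ'_p = 320 kPa, so the clay remains overconsolidated and only the recompression index applies:
S_c = C_r·H/(1+e₀)·log₁₀(σ'_f/σ'_0) = 0.053×4.2/1.94×log₁₀(184.99/54.036)
    = 0.11474 × 0.53447 = 0.06132 m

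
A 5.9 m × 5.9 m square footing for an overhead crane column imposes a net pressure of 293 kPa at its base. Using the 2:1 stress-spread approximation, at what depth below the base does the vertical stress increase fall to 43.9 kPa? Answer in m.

2:1 spreading — at depth z the loaded area has grown by z in each plan dimension:
qB²/(B+z)² = Δσ_z ⇒ z = B(√(q/Δσ_z) − 1) = 5.9×(√(293/43.9) − 1) = 9.342 m

z ≈ 9.34 m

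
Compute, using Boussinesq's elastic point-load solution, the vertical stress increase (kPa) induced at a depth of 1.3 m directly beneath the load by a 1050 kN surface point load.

Boussinesq vertical stress below a point load on an elastic half-space:
Δσ_z = 3P/(2πz²) · [1 + (r/z)²]^(−5/2)
r/z = 0/1.3 = 0; [1+(r/z)²]^(−5/2) = 1.
Δσ_z = 3×1050/(2π×1.3²) × 1 = 296.65 × 1 = 296.6 kPa

Δσ_z ≈ 297 kPa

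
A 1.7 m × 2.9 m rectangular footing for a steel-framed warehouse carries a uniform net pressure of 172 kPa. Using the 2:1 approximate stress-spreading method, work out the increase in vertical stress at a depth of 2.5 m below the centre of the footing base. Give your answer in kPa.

By the 2:1 method the load spreads at 1 horizontal : 2 vertical, so at depth z the loaded area has grown by z in each plan dimension:
Δσ = qBL/((B+z)(L+z)) = 172×1.7×2.9/((1.7+2.5)(2.9+2.5)) = 37.388 kPa

Δσ_z ≈ 37.4 kPa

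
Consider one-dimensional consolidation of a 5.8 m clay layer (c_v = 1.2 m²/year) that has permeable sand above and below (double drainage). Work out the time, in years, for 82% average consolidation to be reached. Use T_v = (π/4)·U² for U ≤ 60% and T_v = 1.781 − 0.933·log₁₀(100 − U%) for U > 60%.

Drainage path length: H_d = H/2 = 2.9 m (double drainage).
U > 60%: T_v = 1.781 − 0.933·log₁₀(100 − 82) = 0.60983.
t = T_v·H_d²/c_v = 0.60983×2.9²/1.2 = 4.274 years.

t ≈ 4.27 years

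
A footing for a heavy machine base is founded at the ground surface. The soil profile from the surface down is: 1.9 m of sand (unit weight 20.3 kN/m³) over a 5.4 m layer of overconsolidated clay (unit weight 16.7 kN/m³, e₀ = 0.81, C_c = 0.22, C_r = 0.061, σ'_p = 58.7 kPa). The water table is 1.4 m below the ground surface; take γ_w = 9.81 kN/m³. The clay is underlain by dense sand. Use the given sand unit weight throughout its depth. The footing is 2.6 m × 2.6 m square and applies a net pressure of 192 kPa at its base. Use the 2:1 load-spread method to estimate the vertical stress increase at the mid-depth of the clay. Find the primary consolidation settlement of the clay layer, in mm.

Mid-depth of clay below the ground surface: z = 1.9 + 5.4/2 = 4.6 m.
Total vertical stress at mid-clay: σ_v = 20.3×1.9 + 16.7×2.7 = 83.66 kPa.
Pore pressure: u = 9.81×(4.6 − 1.4) = 31.392 kPa.
Initial effective stress: σ'_0 = σ_v − u = 83.66 − 31.392 = 52.268 kPa.
Stress increase at mid-clay by the 2:1 spreading method:
Δσ = qBL/((B+z)(L+z)) = 192×2.6×2.6/((2.6+4.6)(2.6+4.6)) = 25.037 kPa
Final effective stress: σ'_f = 52.268 + 25.037 = 77.305 kPa.
σ'_f = 77.305 > σ'_p = 58.7 kPa, so the stress path crosses the preconsolidation pressure — recompression up to σ'_p, then virgin compression beyond:
S_c = H/(1+e₀)·[C_r·log₁₀(σ'_p/σ'_0) + C_c·log₁₀(σ'_f/σ'_p)]
    = 5.4/1.81 × [0.061×log₁₀(58.7/52.268) + 0.22×log₁₀(77.305/58.7)]
    = 2.9834 × [0.0030745 + 0.026305] = 0.08765 m

S_c ≈ 87.7 mm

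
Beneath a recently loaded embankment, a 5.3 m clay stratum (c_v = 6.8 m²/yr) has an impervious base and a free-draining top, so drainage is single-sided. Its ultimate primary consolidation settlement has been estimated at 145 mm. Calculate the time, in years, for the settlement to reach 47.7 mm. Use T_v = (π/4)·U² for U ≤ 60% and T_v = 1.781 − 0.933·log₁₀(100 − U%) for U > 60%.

Drainage path length: H_d = H = 5.3 m (single drainage).
U = S(t)/S_ult = 47.7/145 = 0.329.
U ≤ 60%: T_v = (π/4)·U² = (π/4)×0.32897² = 0.084994.
t = T_v·H_d²/c_v = 0.084994×5.3²/6.8 = 0.3511 years.

t ≈ 0.351 years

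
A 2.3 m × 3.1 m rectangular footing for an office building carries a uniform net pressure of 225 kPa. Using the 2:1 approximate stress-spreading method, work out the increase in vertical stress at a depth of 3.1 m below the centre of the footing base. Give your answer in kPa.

By the 2:1 method the load spreads at 1 horizontal : 2 vertical, so at depth z the loaded area has grown by z in each plan dimension:
Δσ = qBL/((B+z)(L+z)) = 225×2.3×3.1/((2.3+3.1)(3.1+3.1)) = 47.917 kPa

Δσ_z ≈ 47.9 kPa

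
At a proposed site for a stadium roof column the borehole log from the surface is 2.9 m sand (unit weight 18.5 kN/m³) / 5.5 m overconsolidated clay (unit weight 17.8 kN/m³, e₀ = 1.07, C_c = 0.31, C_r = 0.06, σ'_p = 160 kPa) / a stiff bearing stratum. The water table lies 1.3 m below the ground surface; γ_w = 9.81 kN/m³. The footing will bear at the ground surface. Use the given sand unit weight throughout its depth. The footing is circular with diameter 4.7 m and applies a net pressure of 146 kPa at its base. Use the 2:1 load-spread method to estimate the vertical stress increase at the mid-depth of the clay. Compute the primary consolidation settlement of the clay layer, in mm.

S_c ≈ 28.2 mm

Mid-depth of clay below the ground surface: z = 2.9 + 5.5/2 = 5.65 m.
Total vertical stress at mid-clay: σ_v = 18.5×2.9 + 17.8×2.75 = 102.6 kPa.
Pore pressure: u = 9.81×(5.65 − 1.3) = 42.673 kPa.
Initial effective stress: σ'_0 = σ_v − u = 102.6 − 42.673 = 59.927 kPa.
Stress increase at mid-clay by the 2:1 spreading method:
Δσ ≈ qD²/(D+z)² = 146×4.7²/(4.7+5.65)² = 30.107 kPa
Final effective stress: σ'_f = 59.927 + 30.107 = 90.034 kPa.
σ'_f = 90.034 ≤ σ'_p = 160 kPa, so the clay remains overconsolidated and only the recompression index applies:
S_c = C_r·H/(1+e₀)·log₁₀(σ'_f/σ'_0) = 0.06×5.5/2.07×log₁₀(90.034/59.927)
    = 0.15942 × 0.17678 = 0.02818 m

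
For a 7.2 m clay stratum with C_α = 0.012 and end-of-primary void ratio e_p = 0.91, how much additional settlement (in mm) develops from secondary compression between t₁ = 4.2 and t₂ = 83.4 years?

S_s ≈ 58.7 mm

Secondary compression: S_s = C_α·H/(1+e_p)·log₁₀(t₂/t₁)
S_s = 0.012×7.2/(1+0.91)×log₁₀(83.4/4.2)
    = 0.04524 × 1.298 = 0.05871 m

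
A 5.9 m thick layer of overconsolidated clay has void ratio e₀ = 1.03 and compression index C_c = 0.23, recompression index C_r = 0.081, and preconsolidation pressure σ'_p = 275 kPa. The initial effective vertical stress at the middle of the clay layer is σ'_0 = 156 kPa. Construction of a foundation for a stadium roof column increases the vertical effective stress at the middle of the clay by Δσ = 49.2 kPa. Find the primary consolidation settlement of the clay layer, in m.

S_c ≈ 0.028 m

Final effective stress: σ'_f = 156 + 49.2 = 205.2 kPa.
σ'_f = 205.2 ≤ σ'_p = 275 kPa, so the clay remains overconsolidated and only the recompression index applies:
S_c = C_r·H/(1+e₀)·log₁₀(σ'_f/σ'_0) = 0.081×5.9/2.03×log₁₀(205.2/156)
    = 0.23542 × 0.11905 = 0.02803 m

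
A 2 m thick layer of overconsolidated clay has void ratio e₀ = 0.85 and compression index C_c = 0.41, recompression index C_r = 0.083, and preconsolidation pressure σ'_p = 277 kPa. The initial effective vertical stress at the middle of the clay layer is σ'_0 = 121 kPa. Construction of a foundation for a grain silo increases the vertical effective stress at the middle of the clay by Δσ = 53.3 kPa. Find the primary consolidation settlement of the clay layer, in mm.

S_c ≈ 14.2 mm

Final effective stress: σ'_f = 121 + 53.3 = 174.3 kPa.
σ'_f = 174.3 ≤ σ'_p = 277 kPa, so the clay remains overconsolidated and only the recompression index applies:
S_c = C_r·H/(1+e₀)·log₁₀(σ'_f/σ'_0) = 0.083×2/1.85×log₁₀(174.3/121)
    = 0.089731 × 0.15851 = 0.01422 m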